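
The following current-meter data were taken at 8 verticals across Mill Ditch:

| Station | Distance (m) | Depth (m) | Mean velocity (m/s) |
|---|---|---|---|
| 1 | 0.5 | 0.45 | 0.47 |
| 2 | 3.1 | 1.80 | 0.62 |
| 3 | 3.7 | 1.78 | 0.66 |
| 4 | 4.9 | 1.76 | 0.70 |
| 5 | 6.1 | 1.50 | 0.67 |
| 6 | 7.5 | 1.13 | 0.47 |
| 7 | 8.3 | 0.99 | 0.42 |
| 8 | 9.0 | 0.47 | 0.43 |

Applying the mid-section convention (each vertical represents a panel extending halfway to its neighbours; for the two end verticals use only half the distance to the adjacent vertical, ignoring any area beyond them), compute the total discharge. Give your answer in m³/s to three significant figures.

6.87 m³/s

w_1 = (3.1 − 0.5)/2 = 1.3 m; q_1 = 0.47 × 0.45 × 1.3 = 0.2750 m³/s
w_2 = (3.7 − 0.5)/2 = 1.6 m; q_2 = 0.62 × 1.80 × 1.6 = 1.786 m³/s
w_3 = (4.9 − 3.1)/2 = 0.9 m; q_3 = 0.66 × 1.78 × 0.9 = 1.057 m³/s
w_4 = (6.1 − 3.7)/2 = 1.2 m; q_4 = 0.70 × 1.76 × 1.2 = 1.478 m³/s
w_5 = (7.5 − 4.9)/2 = 1.3 m; q_5 = 0.67 × 1.50 × 1.3 = 1.307 m³/s
w_6 = (8.3 − 6.1)/2 = 1.1 m; q_6 = 0.47 × 1.13 × 1.1 = 0.5842 m³/s
w_7 = (9.0 − 7.5)/2 = 0.75 m; q_7 = 0.42 × 0.99 × 0.75 = 0.3119 m³/s
w_8 = (9.0 − 8.3)/2 = 0.35 m; q_8 = 0.43 × 0.47 × 0.35 = 0.07074 m³/s
Q = Σ qᵢ = 6.870 m³/s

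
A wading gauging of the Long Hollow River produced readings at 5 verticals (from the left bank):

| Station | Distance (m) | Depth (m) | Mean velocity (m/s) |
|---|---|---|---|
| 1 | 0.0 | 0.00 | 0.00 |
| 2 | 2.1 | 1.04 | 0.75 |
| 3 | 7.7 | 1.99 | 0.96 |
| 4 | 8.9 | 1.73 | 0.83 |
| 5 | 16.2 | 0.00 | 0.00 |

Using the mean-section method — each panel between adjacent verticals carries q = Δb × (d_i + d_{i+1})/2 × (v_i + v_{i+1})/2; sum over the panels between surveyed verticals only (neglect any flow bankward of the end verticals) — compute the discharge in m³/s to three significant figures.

Panel 1-2: Δb = 2.1 m, d̄ = (0.00+1.04)/2 = 0.52, v̄ = (0.00+0.75)/2 = 0.375 → q = 2.1×0.52×0.375 = 0.4095 m³/s
Panel 2-3: Δb = 5.6 m, d̄ = (1.04+1.99)/2 = 1.515, v̄ = (0.75+0.96)/2 = 0.855 → q = 5.6×1.515×0.855 = 7.254 m³/s
Panel 3-4: Δb = 1.2 m, d̄ = (1.99+1.73)/2 = 1.86, v̄ = (0.96+0.83)/2 = 0.895 → q = 1.2×1.86×0.895 = 1.998 m³/s
Panel 4-5: Δb = 7.3 m, d̄ = (1.73+0.00)/2 = 0.865, v̄ = (0.83+0.00)/2 = 0.415 → q = 7.3×0.865×0.415 = 2.621 m³/s
Q = Σ q = 12.28 m³/s

12.3 m³/s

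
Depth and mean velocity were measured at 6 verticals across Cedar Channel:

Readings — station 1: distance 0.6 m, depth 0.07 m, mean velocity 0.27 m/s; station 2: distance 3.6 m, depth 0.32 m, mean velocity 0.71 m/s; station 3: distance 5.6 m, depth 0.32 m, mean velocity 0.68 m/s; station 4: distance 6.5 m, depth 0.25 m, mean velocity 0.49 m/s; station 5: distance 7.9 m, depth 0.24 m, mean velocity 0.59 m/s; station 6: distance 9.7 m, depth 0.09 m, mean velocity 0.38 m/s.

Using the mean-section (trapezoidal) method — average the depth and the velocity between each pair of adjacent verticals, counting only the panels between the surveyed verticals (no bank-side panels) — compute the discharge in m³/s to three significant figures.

1.21 m³/s

Panel 1-2: Δb = 3 m, d̄ = (0.07+0.32)/2 = 0.195, v̄ = (0.27+0.71)/2 = 0.49 → q = 3×0.195×0.49 = 0.2867 m³/s
Panel 2-3: Δb = 2 m, d̄ = (0.32+0.32)/2 = 0.32, v̄ = (0.71+0.68)/2 = 0.695 → q = 2×0.32×0.695 = 0.4448 m³/s
Panel 3-4: Δb = 0.9 m, d̄ = (0.32+0.25)/2 = 0.285, v̄ = (0.68+0.49)/2 = 0.585 → q = 0.9×0.285×0.585 = 0.1501 m³/s
Panel 4-5: Δb = 1.4 m, d̄ = (0.25+0.24)/2 = 0.245, v̄ = (0.49+0.59)/2 = 0.54 → q = 1.4×0.245×0.54 = 0.1852 m³/s
Panel 5-6: Δb = 1.8 m, d̄ = (0.24+0.09)/2 = 0.165, v̄ = (0.59+0.38)/2 = 0.485 → q = 1.8×0.165×0.485 = 0.1440 m³/s
Q = Σ q = 1.211 m³/s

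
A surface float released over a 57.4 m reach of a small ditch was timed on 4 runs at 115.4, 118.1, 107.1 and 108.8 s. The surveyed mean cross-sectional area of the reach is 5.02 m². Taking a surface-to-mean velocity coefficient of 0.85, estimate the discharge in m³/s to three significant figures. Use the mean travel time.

2.18 m³/s

t̄ = (115.4 + 118.1 + 107.1 + 108.8) / 4 = 112.35 s
v_surface = L / t̄ = 57.4 / 112.35 = 0.5109 m/s
v_mean = 0.85 × 0.5109 = 0.4343 m/s
Q = A × v_mean = 5.02 × 0.4343 = 2.180 m³/s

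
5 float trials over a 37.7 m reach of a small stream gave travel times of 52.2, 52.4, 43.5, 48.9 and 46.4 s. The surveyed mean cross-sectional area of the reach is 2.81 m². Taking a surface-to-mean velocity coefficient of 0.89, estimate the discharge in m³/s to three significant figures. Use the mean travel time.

t̄ = (52.2 + 52.4 + 43.5 + 48.9 + 46.4) / 5 = 48.68 s
v_surface = L / t̄ = 37.7 / 48.68 = 0.7744 m/s
v_mean = 0.89 × 0.7744 = 0.6893 m/s
Q = A × v_mean = 2.81 × 0.6893 = 1.937 m³/s

1.94 m³/s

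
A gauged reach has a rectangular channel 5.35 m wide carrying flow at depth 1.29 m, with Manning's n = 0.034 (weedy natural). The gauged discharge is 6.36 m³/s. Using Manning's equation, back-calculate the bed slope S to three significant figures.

A = b·y = 5.35 × 1.29 = 6.902 m²
P = b + 2y = 5.35 + 2×1.29 = 7.930 m
R = A/P = 6.902/7.930 = 0.8703 m
S = (Q·n / (1·A·R^(2/3)))² = (6.36×0.034 / (1×6.902×0.9115))² = 0.001181

0.00118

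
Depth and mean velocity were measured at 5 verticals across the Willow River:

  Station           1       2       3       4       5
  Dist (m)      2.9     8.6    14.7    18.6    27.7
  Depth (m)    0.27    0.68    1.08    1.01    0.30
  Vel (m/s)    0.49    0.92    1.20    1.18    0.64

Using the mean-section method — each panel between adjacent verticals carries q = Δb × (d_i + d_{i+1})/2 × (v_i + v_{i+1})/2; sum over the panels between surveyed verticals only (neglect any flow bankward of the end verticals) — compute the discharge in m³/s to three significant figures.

Panel 1-2: Δb = 5.7 m, d̄ = (0.27+0.68)/2 = 0.475, v̄ = (0.49+0.92)/2 = 0.705 → q = 5.7×0.475×0.705 = 1.909 m³/s
Panel 2-3: Δb = 6.1 m, d̄ = (0.68+1.08)/2 = 0.88, v̄ = (0.92+1.20)/2 = 1.06 → q = 6.1×0.88×1.06 = 5.690 m³/s
Panel 3-4: Δb = 3.9 m, d̄ = (1.08+1.01)/2 = 1.045, v̄ = (1.20+1.18)/2 = 1.19 → q = 3.9×1.045×1.19 = 4.850 m³/s
Panel 4-5: Δb = 9.1 m, d̄ = (1.01+0.30)/2 = 0.655, v̄ = (1.18+0.64)/2 = 0.91 → q = 9.1×0.655×0.91 = 5.424 m³/s
Q = Σ q = 17.87 m³/s

17.9 m³/s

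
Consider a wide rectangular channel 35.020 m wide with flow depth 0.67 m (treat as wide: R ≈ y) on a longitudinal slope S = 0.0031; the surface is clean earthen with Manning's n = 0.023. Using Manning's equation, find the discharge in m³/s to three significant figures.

A = b·y = 35.020 × 0.67 = 23.46 m²
Wide channel: R ≈ y = 0.67 m
Q = (1/n)·A·R^(2/3)·S^(1/2) = (1/0.023) × 23.46 × 0.6700^(2/3) × 0.0031^(1/2) = 43.49 m³/s

43.5 m³/s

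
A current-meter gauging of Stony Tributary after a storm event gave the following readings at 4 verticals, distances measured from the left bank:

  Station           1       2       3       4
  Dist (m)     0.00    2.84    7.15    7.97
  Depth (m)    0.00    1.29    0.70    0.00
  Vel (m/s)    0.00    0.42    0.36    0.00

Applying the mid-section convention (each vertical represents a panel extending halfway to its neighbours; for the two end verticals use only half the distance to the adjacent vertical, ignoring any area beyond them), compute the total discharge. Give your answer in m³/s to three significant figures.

w_2 = (7.15 − 0.00)/2 = 3.575 m; q_2 = 0.42 × 1.29 × 3.575 = 1.937 m³/s
w_3 = (7.97 − 2.84)/2 = 2.565 m; q_3 = 0.36 × 0.70 × 2.565 = 0.6464 m³/s
Stations 1, 4 contribute zero (depth or velocity is 0).
Q = Σ qᵢ = 2.583 m³/s

2.58 m³/s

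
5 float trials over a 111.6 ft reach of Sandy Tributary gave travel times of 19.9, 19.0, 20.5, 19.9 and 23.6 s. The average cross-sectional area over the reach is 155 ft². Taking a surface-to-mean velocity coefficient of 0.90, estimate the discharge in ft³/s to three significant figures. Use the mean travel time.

t̄ = (19.9 + 19.0 + 20.5 + 19.9 + 23.6) / 5 = 20.58 s
v_surface = L / t̄ = 111.6 / 20.58 = 5.423 ft/s
v_mean = 0.90 × 5.423 = 4.880 ft/s
Q = A × v_mean = 155 × 4.880 = 756.5 ft³/s

756 ft³/s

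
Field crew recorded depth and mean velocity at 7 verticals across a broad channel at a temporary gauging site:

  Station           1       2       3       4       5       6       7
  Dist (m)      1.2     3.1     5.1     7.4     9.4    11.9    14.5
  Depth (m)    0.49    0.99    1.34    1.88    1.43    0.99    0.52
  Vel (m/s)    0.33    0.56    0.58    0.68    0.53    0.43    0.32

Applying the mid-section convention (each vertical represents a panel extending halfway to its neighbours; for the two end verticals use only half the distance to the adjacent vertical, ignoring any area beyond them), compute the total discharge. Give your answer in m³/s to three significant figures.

w_1 = (3.1 − 1.2)/2 = 0.95 m; q_1 = 0.33 × 0.49 × 0.95 = 0.1536 m³/s
w_2 = (5.1 − 1.2)/2 = 1.95 m; q_2 = 0.56 × 0.99 × 1.95 = 1.081 m³/s
w_3 = (7.4 − 3.1)/2 = 2.15 m; q_3 = 0.58 × 1.34 × 2.15 = 1.671 m³/s
w_4 = (9.4 − 5.1)/2 = 2.15 m; q_4 = 0.68 × 1.88 × 2.15 = 2.749 m³/s
w_5 = (11.9 − 7.4)/2 = 2.25 m; q_5 = 0.53 × 1.43 × 2.25 = 1.705 m³/s
w_6 = (14.5 − 9.4)/2 = 2.55 m; q_6 = 0.43 × 0.99 × 2.55 = 1.086 m³/s
w_7 = (14.5 − 11.9)/2 = 1.3 m; q_7 = 0.32 × 0.52 × 1.3 = 0.2163 m³/s
Q = Σ qᵢ = 8.661 m³/s

8.66 m³/s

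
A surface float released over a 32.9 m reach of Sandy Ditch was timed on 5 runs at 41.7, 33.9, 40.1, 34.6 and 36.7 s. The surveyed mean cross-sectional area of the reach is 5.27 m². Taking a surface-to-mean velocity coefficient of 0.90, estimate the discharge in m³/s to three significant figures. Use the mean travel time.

t̄ = (41.7 + 33.9 + 40.1 + 34.6 + 36.7) / 5 = 37.4 s
v_surface = L / t̄ = 32.9 / 37.4 = 0.8797 m/s
v_mean = 0.90 × 0.8797 = 0.7917 m/s
Q = A × v_mean = 5.27 × 0.7917 = 4.172 m³/s

4.17 m³/s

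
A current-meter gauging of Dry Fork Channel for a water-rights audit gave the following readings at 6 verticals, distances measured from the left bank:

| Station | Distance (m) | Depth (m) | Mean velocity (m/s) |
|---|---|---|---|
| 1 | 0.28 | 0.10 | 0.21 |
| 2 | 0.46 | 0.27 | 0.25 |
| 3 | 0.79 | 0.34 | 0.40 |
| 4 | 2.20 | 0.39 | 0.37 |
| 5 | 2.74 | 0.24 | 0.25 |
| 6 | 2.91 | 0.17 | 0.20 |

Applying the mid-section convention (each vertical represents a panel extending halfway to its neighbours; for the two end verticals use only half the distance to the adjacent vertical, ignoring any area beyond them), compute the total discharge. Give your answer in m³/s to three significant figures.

0.302 m³/s

w_1 = (0.46 − 0.28)/2 = 0.09 m; q_1 = 0.21 × 0.10 × 0.09 = 0.001890 m³/s
w_2 = (0.79 − 0.28)/2 = 0.255 m; q_2 = 0.25 × 0.27 × 0.255 = 0.01721 m³/s
w_3 = (2.20 − 0.46)/2 = 0.87 m; q_3 = 0.40 × 0.34 × 0.87 = 0.1183 m³/s
w_4 = (2.74 − 0.79)/2 = 0.975 m; q_4 = 0.37 × 0.39 × 0.975 = 0.1407 m³/s
w_5 = (2.91 − 2.20)/2 = 0.355 m; q_5 = 0.25 × 0.24 × 0.355 = 0.02130 m³/s
w_6 = (2.91 − 2.74)/2 = 0.085 m; q_6 = 0.20 × 0.17 × 0.085 = 0.002890 m³/s
Q = Σ qᵢ = 0.3023 m³/s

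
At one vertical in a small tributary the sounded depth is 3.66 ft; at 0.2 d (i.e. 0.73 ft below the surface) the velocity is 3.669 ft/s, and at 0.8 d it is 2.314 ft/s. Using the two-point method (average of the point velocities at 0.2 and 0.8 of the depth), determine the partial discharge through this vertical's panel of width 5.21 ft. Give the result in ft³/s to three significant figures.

57.0 ft³/s

v̄ = (3.669 + 2.314) / 2 = 2.992 ft/s
q = v̄ × d × w = 2.992 × 3.66 × 5.21 = 57.04 ft³/s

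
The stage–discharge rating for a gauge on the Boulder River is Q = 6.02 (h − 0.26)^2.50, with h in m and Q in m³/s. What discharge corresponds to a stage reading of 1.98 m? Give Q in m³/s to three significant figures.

23.4 m³/s

Q = 6.02 × (1.98 − 0.26)^2.50 = 6.02 × 1.72^2.50 = 23.36 m³/s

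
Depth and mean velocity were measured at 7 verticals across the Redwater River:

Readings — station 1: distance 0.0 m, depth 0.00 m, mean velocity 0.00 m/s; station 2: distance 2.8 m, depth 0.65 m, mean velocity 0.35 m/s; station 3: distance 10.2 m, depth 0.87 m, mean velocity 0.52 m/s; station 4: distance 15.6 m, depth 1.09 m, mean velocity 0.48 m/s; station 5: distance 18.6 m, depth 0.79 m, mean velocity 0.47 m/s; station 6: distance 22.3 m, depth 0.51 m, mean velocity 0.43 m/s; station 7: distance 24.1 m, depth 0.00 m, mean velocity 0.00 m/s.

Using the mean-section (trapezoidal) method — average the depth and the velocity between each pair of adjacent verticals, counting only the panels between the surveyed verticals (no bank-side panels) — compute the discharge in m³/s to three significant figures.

Panel 1-2: Δb = 2.8 m, d̄ = (0.00+0.65)/2 = 0.325, v̄ = (0.00+0.35)/2 = 0.175 → q = 2.8×0.325×0.175 = 0.1593 m³/s
Panel 2-3: Δb = 7.4 m, d̄ = (0.65+0.87)/2 = 0.76, v̄ = (0.35+0.52)/2 = 0.435 → q = 7.4×0.76×0.435 = 2.446 m³/s
Panel 3-4: Δb = 5.4 m, d̄ = (0.87+1.09)/2 = 0.98, v̄ = (0.52+0.48)/2 = 0.5 → q = 5.4×0.98×0.5 = 2.646 m³/s
Panel 4-5: Δb = 3 m, d̄ = (1.09+0.79)/2 = 0.94, v̄ = (0.48+0.47)/2 = 0.475 → q = 3×0.94×0.475 = 1.340 m³/s
Panel 5-6: Δb = 3.7 m, d̄ = (0.79+0.51)/2 = 0.65, v̄ = (0.47+0.43)/2 = 0.45 → q = 3.7×0.65×0.45 = 1.082 m³/s
Panel 6-7: Δb = 1.8 m, d̄ = (0.51+0.00)/2 = 0.255, v̄ = (0.43+0.00)/2 = 0.215 → q = 1.8×0.255×0.215 = 0.09869 m³/s
Q = Σ q = 7.772 m³/s

7.77 m³/s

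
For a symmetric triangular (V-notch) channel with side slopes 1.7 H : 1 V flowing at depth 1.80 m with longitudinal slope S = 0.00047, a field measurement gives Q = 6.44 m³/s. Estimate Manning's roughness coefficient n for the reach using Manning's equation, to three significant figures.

0.0157

A = z·y² = 1.7×1.80² = 5.508 m²
P = 2y√(1+z²) = 2×1.80×√(1+1.7²) = 7.100 m
R = A/P = 5.508/7.100 = 0.7757 m
n = (1/Q)·A·R^(2/3)·S^(1/2) = (1/6.44) × 5.508 × 0.8443 × 0.02168 = 0.01565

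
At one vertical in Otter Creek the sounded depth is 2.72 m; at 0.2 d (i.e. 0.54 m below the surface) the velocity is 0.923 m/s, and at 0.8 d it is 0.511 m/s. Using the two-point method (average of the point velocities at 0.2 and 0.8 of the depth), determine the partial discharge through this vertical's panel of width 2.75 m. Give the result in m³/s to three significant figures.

5.36 m³/s

v̄ = (0.923 + 0.511) / 2 = 0.7170 m/s
q = v̄ × d × w = 0.7170 × 2.72 × 2.75 = 5.363 m³/s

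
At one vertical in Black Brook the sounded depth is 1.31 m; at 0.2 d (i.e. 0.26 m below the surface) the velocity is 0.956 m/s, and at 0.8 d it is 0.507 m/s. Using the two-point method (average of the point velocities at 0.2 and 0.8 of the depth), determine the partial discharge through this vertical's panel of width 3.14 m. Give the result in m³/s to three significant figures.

v̄ = (0.956 + 0.507) / 2 = 0.7315 m/s
q = v̄ × d × w = 0.7315 × 1.31 × 3.14 = 3.009 m³/s

3.01 m³/s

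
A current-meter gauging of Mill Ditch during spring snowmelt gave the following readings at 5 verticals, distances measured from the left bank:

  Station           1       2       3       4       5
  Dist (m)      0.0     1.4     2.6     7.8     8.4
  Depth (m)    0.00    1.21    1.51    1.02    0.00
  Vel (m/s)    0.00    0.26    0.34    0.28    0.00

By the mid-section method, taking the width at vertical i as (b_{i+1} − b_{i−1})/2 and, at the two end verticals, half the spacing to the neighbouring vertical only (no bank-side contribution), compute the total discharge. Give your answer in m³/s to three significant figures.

2.88 m³/s

w_2 = (2.6 − 0.0)/2 = 1.3 m; q_2 = 0.26 × 1.21 × 1.3 = 0.4090 m³/s
w_3 = (7.8 − 1.4)/2 = 3.2 m; q_3 = 0.34 × 1.51 × 3.2 = 1.643 m³/s
w_4 = (8.4 − 2.6)/2 = 2.9 m; q_4 = 0.28 × 1.02 × 2.9 = 0.8282 m³/s
Stations 1, 5 contribute zero (depth or velocity is 0).
Q = Σ qᵢ = 2.880 m³/s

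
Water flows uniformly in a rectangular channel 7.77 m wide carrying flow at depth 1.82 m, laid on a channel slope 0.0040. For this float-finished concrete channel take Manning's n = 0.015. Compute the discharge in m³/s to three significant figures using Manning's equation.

A = b·y = 7.77 × 1.82 = 14.14 m²
P = b + 2y = 7.77 + 2×1.82 = 11.41 m
R = A/P = 14.14/11.41 = 1.239 m
Q = (1/n)·A·R^(2/3)·S^(1/2) = (1/0.015) × 14.14 × 1.239^(2/3) × 0.0040^(1/2) = 68.80 m³/s

68.8 m³/s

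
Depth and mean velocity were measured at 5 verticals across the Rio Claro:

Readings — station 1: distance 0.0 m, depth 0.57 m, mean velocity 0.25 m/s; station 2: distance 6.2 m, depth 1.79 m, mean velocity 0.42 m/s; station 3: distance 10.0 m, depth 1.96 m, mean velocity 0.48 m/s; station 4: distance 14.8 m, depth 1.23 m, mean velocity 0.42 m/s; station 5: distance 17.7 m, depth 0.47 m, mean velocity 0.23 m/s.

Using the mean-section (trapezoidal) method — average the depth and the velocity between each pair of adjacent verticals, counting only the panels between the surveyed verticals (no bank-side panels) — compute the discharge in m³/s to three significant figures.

Panel 1-2: Δb = 6.2 m, d̄ = (0.57+1.79)/2 = 1.18, v̄ = (0.25+0.42)/2 = 0.335 → q = 6.2×1.18×0.335 = 2.451 m³/s
Panel 2-3: Δb = 3.8 m, d̄ = (1.79+1.96)/2 = 1.875, v̄ = (0.42+0.48)/2 = 0.45 → q = 3.8×1.875×0.45 = 3.206 m³/s
Panel 3-4: Δb = 4.8 m, d̄ = (1.96+1.23)/2 = 1.595, v̄ = (0.48+0.42)/2 = 0.45 → q = 4.8×1.595×0.45 = 3.445 m³/s
Panel 4-5: Δb = 2.9 m, d̄ = (1.23+0.47)/2 = 0.85, v̄ = (0.42+0.23)/2 = 0.325 → q = 2.9×0.85×0.325 = 0.8011 m³/s
Q = Σ q = 9.903 m³/s

9.90 m³/s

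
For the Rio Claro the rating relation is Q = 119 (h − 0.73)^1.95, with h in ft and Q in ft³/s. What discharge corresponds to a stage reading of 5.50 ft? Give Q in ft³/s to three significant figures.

Q = 119 × (5.50 − 0.73)^1.95 = 119 × 4.77^1.95 = 2504 ft³/s

2500 ft³/s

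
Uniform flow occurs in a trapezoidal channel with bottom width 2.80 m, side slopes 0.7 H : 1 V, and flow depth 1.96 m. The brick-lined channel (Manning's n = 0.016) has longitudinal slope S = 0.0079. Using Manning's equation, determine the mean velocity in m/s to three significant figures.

A = (b + z·y)·y = (2.80 + 0.7×1.96)×1.96 = 8.177 m²
P = b + 2y√(1+z²) = 2.80 + 2×1.96×√(1+0.7²) = 7.585 m
R = A/P = 8.177/7.585 = 1.078 m
Q = (1/n)·A·R^(2/3)·S^(1/2) = (1/0.016) × 8.177 × 1.078^(2/3) × 0.0079^(1/2) = 47.76 m³/s
V = Q/A = 47.76/8.177 = 5.841 m/s

5.84 m/s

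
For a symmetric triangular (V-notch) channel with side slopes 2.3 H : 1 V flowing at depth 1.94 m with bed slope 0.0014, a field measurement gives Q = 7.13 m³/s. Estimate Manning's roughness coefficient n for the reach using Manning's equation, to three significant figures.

A = z·y² = 2.3×1.94² = 8.656 m²
P = 2y√(1+z²) = 2×1.94×√(1+2.3²) = 9.731 m
R = A/P = 8.656/9.731 = 0.8896 m
n = (1/Q)·A·R^(2/3)·S^(1/2) = (1/7.13) × 8.656 × 0.9249 × 0.03742 = 0.04202

0.0420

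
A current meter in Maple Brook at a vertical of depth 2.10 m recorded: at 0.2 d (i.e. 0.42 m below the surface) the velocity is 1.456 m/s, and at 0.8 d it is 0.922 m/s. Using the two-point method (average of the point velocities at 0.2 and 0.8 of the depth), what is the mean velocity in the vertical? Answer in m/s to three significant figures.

v̄ = (1.456 + 0.922) / 2 = 1.189 m/s

1.19 m/s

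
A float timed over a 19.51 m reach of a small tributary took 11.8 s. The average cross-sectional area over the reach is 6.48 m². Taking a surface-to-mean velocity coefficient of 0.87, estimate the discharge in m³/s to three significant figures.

9.32 m³/s

v_surface = L / t̄ = 19.51 / 11.8 = 1.653 m/s
v_mean = 0.87 × 1.653 = 1.438 m/s
Q = A × v_mean = 6.48 × 1.438 = 9.321 m³/s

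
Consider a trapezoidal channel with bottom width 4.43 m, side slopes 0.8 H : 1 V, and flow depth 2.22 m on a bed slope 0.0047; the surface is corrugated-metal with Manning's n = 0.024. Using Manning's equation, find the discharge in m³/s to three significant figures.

48.4 m³/s

A = (b + z·y)·y = (4.43 + 0.8×2.22)×2.22 = 13.78 m²
P = b + 2y√(1+z²) = 4.43 + 2×2.22×√(1+0.8²) = 10.12 m
R = A/P = 13.78/10.12 = 1.362 m
Q = (1/n)·A·R^(2/3)·S^(1/2) = (1/0.024) × 13.78 × 1.362^(2/3) × 0.0047^(1/2) = 48.35 m³/s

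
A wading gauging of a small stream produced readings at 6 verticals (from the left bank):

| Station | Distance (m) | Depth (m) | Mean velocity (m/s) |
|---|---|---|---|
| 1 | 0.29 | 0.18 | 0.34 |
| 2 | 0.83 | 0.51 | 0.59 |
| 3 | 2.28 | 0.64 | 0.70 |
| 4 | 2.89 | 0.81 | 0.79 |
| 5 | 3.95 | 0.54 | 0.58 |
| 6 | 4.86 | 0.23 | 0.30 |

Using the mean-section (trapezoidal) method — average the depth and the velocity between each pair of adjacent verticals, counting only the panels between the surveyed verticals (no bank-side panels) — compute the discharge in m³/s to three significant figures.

1.60 m³/s

Panel 1-2: Δb = 0.54 m, d̄ = (0.18+0.51)/2 = 0.345, v̄ = (0.34+0.59)/2 = 0.465 → q = 0.54×0.345×0.465 = 0.08663 m³/s
Panel 2-3: Δb = 1.45 m, d̄ = (0.51+0.64)/2 = 0.575, v̄ = (0.59+0.70)/2 = 0.645 → q = 1.45×0.575×0.645 = 0.5378 m³/s
Panel 3-4: Δb = 0.61 m, d̄ = (0.64+0.81)/2 = 0.725, v̄ = (0.70+0.79)/2 = 0.745 → q = 0.61×0.725×0.745 = 0.3295 m³/s
Panel 4-5: Δb = 1.06 m, d̄ = (0.81+0.54)/2 = 0.675, v̄ = (0.79+0.58)/2 = 0.685 → q = 1.06×0.675×0.685 = 0.4901 m³/s
Panel 5-6: Δb = 0.91 m, d̄ = (0.54+0.23)/2 = 0.385, v̄ = (0.58+0.30)/2 = 0.44 → q = 0.91×0.385×0.44 = 0.1542 m³/s
Q = Σ q = 1.598 m³/s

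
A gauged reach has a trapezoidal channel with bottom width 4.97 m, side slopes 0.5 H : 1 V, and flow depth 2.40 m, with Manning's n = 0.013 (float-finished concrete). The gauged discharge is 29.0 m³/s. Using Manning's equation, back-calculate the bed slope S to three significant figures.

0.000401

A = (b + z·y)·y = (4.97 + 0.5×2.40)×2.40 = 14.81 m²
P = b + 2y√(1+z²) = 4.97 + 2×2.40×√(1+0.5²) = 10.34 m
R = A/P = 14.81/10.34 = 1.433 m
S = (Q·n / (1·A·R^(2/3)))² = (29.0×0.013 / (1×14.81×1.271))² = 0.0004014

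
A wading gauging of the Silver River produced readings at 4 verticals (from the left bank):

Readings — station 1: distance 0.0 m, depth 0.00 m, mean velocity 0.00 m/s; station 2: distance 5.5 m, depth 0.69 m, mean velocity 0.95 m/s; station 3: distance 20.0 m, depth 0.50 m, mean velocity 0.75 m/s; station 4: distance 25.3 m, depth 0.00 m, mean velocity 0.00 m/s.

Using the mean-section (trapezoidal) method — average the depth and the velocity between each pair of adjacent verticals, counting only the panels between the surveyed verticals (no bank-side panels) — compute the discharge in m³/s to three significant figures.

Panel 1-2: Δb = 5.5 m, d̄ = (0.00+0.69)/2 = 0.345, v̄ = (0.00+0.95)/2 = 0.475 → q = 5.5×0.345×0.475 = 0.9013 m³/s
Panel 2-3: Δb = 14.5 m, d̄ = (0.69+0.50)/2 = 0.595, v̄ = (0.95+0.75)/2 = 0.85 → q = 14.5×0.595×0.85 = 7.333 m³/s
Panel 3-4: Δb = 5.3 m, d̄ = (0.50+0.00)/2 = 0.25, v̄ = (0.75+0.00)/2 = 0.375 → q = 5.3×0.25×0.375 = 0.4969 m³/s
Q = Σ q = 8.732 m³/s

8.73 m³/s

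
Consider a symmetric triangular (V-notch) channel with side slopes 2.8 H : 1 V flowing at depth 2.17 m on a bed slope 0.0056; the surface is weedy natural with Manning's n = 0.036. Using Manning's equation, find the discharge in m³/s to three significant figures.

27.8 m³/s

A = z·y² = 2.8×2.17² = 13.18 m²
P = 2y√(1+z²) = 2×2.17×√(1+2.8²) = 12.90 m
R = A/P = 13.18/12.90 = 1.022 m
Q = (1/n)·A·R^(2/3)·S^(1/2) = (1/0.036) × 13.18 × 1.022^(2/3) × 0.0056^(1/2) = 27.80 m³/s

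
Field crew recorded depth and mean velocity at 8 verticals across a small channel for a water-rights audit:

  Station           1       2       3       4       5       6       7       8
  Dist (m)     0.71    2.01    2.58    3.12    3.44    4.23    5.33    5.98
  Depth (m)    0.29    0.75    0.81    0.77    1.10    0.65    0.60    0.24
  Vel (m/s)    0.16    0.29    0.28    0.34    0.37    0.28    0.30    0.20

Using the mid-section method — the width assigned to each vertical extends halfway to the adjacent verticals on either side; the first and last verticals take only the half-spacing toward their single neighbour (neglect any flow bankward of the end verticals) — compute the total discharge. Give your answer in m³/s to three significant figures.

w_1 = (2.01 − 0.71)/2 = 0.65 m; q_1 = 0.16 × 0.29 × 0.65 = 0.03016 m³/s
w_2 = (2.58 − 0.71)/2 = 0.935 m; q_2 = 0.29 × 0.75 × 0.935 = 0.2034 m³/s
w_3 = (3.12 − 2.01)/2 = 0.555 m; q_3 = 0.28 × 0.81 × 0.555 = 0.1259 m³/s
w_4 = (3.44 − 2.58)/2 = 0.43 m; q_4 = 0.34 × 0.77 × 0.43 = 0.1126 m³/s
w_5 = (4.23 − 3.12)/2 = 0.555 m; q_5 = 0.37 × 1.10 × 0.555 = 0.2259 m³/s
w_6 = (5.33 − 3.44)/2 = 0.945 m; q_6 = 0.28 × 0.65 × 0.945 = 0.1720 m³/s
w_7 = (5.98 − 4.23)/2 = 0.875 m; q_7 = 0.30 × 0.60 × 0.875 = 0.1575 m³/s
w_8 = (5.98 − 5.33)/2 = 0.325 m; q_8 = 0.20 × 0.24 × 0.325 = 0.01560 m³/s
Q = Σ qᵢ = 1.043 m³/s

1.04 m³/s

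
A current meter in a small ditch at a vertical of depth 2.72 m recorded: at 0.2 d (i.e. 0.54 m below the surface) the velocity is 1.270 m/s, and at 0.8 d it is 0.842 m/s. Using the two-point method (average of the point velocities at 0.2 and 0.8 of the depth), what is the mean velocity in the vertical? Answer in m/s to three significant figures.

v̄ = (1.270 + 0.842) / 2 = 1.056 m/s

1.06 m/s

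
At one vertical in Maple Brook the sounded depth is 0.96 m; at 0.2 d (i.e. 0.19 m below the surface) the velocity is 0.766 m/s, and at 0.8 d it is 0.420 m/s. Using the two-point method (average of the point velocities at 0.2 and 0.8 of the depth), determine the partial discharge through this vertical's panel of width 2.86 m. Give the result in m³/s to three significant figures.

1.63 m³/s

v̄ = (0.766 + 0.420) / 2 = 0.5930 m/s
q = v̄ × d × w = 0.5930 × 0.96 × 2.86 = 1.628 m³/s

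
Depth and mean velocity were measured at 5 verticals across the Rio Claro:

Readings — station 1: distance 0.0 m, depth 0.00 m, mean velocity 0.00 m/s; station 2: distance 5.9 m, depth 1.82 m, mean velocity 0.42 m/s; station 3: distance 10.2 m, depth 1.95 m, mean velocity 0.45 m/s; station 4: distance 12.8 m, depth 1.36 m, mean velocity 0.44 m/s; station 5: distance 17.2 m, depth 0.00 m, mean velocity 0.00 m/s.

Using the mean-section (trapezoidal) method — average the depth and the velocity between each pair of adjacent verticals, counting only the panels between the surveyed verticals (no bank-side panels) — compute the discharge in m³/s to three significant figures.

Panel 1-2: Δb = 5.9 m, d̄ = (0.00+1.82)/2 = 0.91, v̄ = (0.00+0.42)/2 = 0.21 → q = 5.9×0.91×0.21 = 1.127 m³/s
Panel 2-3: Δb = 4.3 m, d̄ = (1.82+1.95)/2 = 1.885, v̄ = (0.42+0.45)/2 = 0.435 → q = 4.3×1.885×0.435 = 3.526 m³/s
Panel 3-4: Δb = 2.6 m, d̄ = (1.95+1.36)/2 = 1.655, v̄ = (0.45+0.44)/2 = 0.445 → q = 2.6×1.655×0.445 = 1.915 m³/s
Panel 4-5: Δb = 4.4 m, d̄ = (1.36+0.00)/2 = 0.68, v̄ = (0.44+0.00)/2 = 0.22 → q = 4.4×0.68×0.22 = 0.6582 m³/s
Q = Σ q = 7.226 m³/s

7.23 m³/s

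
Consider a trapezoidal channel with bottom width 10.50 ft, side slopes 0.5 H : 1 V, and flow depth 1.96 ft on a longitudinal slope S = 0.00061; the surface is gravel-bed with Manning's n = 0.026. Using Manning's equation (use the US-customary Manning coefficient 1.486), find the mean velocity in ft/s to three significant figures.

A = (b + z·y)·y = (10.50 + 0.5×1.96)×1.96 = 22.50 ft²
P = b + 2y√(1+z²) = 10.50 + 2×1.96×√(1+0.5²) = 14.88 ft
R = A/P = 22.50/14.88 = 1.512 ft
Q = (1.486/n)·A·R^(2/3)·S^(1/2) = (1.486/0.026) × 22.50 × 1.512^(2/3) × 0.00061^(1/2) = 41.84 ft³/s
V = Q/A = 41.84/22.50 = 1.859 ft/s

1.86 ft/s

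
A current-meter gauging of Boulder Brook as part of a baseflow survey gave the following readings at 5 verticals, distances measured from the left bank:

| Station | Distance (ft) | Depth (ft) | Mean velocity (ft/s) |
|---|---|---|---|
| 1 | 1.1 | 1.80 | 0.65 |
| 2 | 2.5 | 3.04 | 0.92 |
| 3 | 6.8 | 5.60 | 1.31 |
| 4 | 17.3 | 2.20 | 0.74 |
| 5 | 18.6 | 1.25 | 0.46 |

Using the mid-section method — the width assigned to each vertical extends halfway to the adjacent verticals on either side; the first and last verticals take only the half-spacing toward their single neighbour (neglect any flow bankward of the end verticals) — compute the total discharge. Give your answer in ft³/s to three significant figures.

73.1 ft³/s

w_1 = (2.5 − 1.1)/2 = 0.7 ft; q_1 = 0.65 × 1.80 × 0.7 = 0.8190 ft³/s
w_2 = (6.8 − 1.1)/2 = 2.85 ft; q_2 = 0.92 × 3.04 × 2.85 = 7.971 ft³/s
w_3 = (17.3 − 2.5)/2 = 7.4 ft; q_3 = 1.31 × 5.60 × 7.4 = 54.29 ft³/s
w_4 = (18.6 − 6.8)/2 = 5.9 ft; q_4 = 0.74 × 2.20 × 5.9 = 9.605 ft³/s
w_5 = (18.6 − 17.3)/2 = 0.65 ft; q_5 = 0.46 × 1.25 × 0.65 = 0.3738 ft³/s
Q = Σ qᵢ = 73.06 ft³/s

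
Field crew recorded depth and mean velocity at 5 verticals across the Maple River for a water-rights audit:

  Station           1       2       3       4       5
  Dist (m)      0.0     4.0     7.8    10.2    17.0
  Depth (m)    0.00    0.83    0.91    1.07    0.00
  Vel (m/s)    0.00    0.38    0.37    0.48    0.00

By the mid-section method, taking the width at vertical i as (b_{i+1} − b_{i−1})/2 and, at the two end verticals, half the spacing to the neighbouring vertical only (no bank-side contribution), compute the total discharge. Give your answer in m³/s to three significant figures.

4.64 m³/s

w_2 = (7.8 − 0.0)/2 = 3.9 m; q_2 = 0.38 × 0.83 × 3.9 = 1.230 m³/s
w_3 = (10.2 − 4.0)/2 = 3.1 m; q_3 = 0.37 × 0.91 × 3.1 = 1.044 m³/s
w_4 = (17.0 − 7.8)/2 = 4.6 m; q_4 = 0.48 × 1.07 × 4.6 = 2.363 m³/s
Stations 1, 5 contribute zero (depth or velocity is 0).
Q = Σ qᵢ = 4.636 m³/s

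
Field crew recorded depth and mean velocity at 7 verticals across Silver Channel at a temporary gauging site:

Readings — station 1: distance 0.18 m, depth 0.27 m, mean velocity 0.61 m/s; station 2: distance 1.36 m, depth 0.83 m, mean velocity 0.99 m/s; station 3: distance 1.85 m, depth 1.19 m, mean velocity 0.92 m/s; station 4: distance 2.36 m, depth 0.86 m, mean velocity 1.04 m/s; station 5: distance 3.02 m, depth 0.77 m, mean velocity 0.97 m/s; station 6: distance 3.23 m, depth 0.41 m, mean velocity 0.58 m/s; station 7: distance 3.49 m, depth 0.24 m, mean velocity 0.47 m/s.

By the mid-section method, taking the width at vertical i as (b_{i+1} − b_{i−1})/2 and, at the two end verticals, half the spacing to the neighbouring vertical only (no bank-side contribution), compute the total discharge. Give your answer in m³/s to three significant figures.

2.25 m³/s

w_1 = (1.36 − 0.18)/2 = 0.59 m; q_1 = 0.61 × 0.27 × 0.59 = 0.09717 m³/s
w_2 = (1.85 − 0.18)/2 = 0.835 m; q_2 = 0.99 × 0.83 × 0.835 = 0.6861 m³/s
w_3 = (2.36 − 1.36)/2 = 0.5 m; q_3 = 0.92 × 1.19 × 0.5 = 0.5474 m³/s
w_4 = (3.02 − 1.85)/2 = 0.585 m; q_4 = 1.04 × 0.86 × 0.585 = 0.5232 m³/s
w_5 = (3.23 − 2.36)/2 = 0.435 m; q_5 = 0.97 × 0.77 × 0.435 = 0.3249 m³/s
w_6 = (3.49 − 3.02)/2 = 0.235 m; q_6 = 0.58 × 0.41 × 0.235 = 0.05588 m³/s
w_7 = (3.49 − 3.23)/2 = 0.13 m; q_7 = 0.47 × 0.24 × 0.13 = 0.01466 m³/s
Q = Σ qᵢ = 2.249 m³/s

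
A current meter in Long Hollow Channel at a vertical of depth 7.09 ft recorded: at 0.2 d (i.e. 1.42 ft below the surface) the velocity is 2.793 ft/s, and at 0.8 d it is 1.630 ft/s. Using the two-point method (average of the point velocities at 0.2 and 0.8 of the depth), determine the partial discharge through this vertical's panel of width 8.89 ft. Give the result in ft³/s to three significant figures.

139 ft³/s

v̄ = (2.793 + 1.630) / 2 = 2.212 ft/s
q = v̄ × d × w = 2.212 × 7.09 × 8.89 = 139.4 ft³/s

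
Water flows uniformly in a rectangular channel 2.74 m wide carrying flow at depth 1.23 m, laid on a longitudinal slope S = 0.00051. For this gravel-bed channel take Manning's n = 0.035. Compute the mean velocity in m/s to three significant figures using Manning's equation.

0.483 m/s

A = b·y = 2.74 × 1.23 = 3.370 m²
P = b + 2y = 2.74 + 2×1.23 = 5.200 m
R = A/P = 3.370/5.200 = 0.6481 m
Q = (1/n)·A·R^(2/3)·S^(1/2) = (1/0.035) × 3.370 × 0.6481^(2/3) × 0.00051^(1/2) = 1.629 m³/s
V = Q/A = 1.629/3.370 = 0.4832 m/s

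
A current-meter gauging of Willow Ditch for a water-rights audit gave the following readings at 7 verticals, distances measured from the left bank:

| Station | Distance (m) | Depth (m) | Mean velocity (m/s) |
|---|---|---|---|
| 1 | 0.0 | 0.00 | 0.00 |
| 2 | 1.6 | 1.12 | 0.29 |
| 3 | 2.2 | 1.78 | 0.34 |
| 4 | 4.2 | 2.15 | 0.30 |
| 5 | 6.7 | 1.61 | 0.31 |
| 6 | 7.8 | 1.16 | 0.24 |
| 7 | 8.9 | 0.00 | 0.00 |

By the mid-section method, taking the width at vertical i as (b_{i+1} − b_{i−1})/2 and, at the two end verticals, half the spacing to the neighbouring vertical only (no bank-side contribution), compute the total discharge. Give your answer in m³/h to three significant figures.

13700 m³/h

w_2 = (2.2 − 0.0)/2 = 1.1 m; q_2 = 0.29 × 1.12 × 1.1 = 0.3573 m³/s
w_3 = (4.2 − 1.6)/2 = 1.3 m; q_3 = 0.34 × 1.78 × 1.3 = 0.7868 m³/s
w_4 = (6.7 − 2.2)/2 = 2.25 m; q_4 = 0.30 × 2.15 × 2.25 = 1.451 m³/s
w_5 = (7.8 − 4.2)/2 = 1.8 m; q_5 = 0.31 × 1.61 × 1.8 = 0.8984 m³/s
w_6 = (8.9 − 6.7)/2 = 1.1 m; q_6 = 0.24 × 1.16 × 1.1 = 0.3062 m³/s
Stations 1, 7 contribute zero (depth or velocity is 0).
Q = Σ qᵢ = 3.800 m³/s
= 3.800 × 3600 = 13680 m³/h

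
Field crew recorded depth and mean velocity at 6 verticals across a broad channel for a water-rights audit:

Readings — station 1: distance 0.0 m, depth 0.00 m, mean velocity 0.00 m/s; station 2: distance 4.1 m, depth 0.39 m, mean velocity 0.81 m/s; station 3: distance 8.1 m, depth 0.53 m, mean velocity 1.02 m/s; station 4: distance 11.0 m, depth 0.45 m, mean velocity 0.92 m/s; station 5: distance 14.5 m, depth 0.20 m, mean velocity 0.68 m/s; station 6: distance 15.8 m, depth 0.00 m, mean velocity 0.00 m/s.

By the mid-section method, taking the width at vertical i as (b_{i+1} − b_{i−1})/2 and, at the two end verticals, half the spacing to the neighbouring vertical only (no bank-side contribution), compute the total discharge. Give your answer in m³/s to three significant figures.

w_2 = (8.1 − 0.0)/2 = 4.05 m; q_2 = 0.81 × 0.39 × 4.05 = 1.279 m³/s
w_3 = (11.0 − 4.1)/2 = 3.45 m; q_3 = 1.02 × 0.53 × 3.45 = 1.865 m³/s
w_4 = (14.5 − 8.1)/2 = 3.2 m; q_4 = 0.92 × 0.45 × 3.2 = 1.325 m³/s
w_5 = (15.8 − 11.0)/2 = 2.4 m; q_5 = 0.68 × 0.20 × 2.4 = 0.3264 m³/s
Stations 1, 6 contribute zero (depth or velocity is 0).
Q = Σ qᵢ = 4.796 m³/s

4.80 m³/s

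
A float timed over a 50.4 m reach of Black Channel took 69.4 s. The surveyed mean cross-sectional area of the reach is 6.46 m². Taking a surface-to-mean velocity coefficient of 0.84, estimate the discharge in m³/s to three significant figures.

3.94 m³/s

v_surface = L / t̄ = 50.4 / 69.4 = 0.7262 m/s
v_mean = 0.84 × 0.7262 = 0.6100 m/s
Q = A × v_mean = 6.46 × 0.6100 = 3.941 m³/s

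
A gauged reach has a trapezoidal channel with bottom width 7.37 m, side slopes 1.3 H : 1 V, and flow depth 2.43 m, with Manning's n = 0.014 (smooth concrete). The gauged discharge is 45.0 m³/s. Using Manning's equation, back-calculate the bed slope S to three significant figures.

0.000307

A = (b + z·y)·y = (7.37 + 1.3×2.43)×2.43 = 25.59 m²
P = b + 2y√(1+z²) = 7.37 + 2×2.43×√(1+1.3²) = 15.34 m
R = A/P = 25.59/15.34 = 1.668 m
S = (Q·n / (1·A·R^(2/3)))² = (45.0×0.014 / (1×25.59×1.406))² = 0.0003066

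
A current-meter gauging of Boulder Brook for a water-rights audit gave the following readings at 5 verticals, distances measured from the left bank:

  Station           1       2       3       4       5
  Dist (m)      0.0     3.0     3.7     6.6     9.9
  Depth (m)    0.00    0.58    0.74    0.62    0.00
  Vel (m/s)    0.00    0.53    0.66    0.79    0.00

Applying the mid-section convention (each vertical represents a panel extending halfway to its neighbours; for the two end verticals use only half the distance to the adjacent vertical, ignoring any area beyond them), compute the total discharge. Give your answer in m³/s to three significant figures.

w_2 = (3.7 − 0.0)/2 = 1.85 m; q_2 = 0.53 × 0.58 × 1.85 = 0.5687 m³/s
w_3 = (6.6 − 3.0)/2 = 1.8 m; q_3 = 0.66 × 0.74 × 1.8 = 0.8791 m³/s
w_4 = (9.9 − 3.7)/2 = 3.1 m; q_4 = 0.79 × 0.62 × 3.1 = 1.518 m³/s
Stations 1, 5 contribute zero (depth or velocity is 0).
Q = Σ qᵢ = 2.966 m³/s

2.97 m³/s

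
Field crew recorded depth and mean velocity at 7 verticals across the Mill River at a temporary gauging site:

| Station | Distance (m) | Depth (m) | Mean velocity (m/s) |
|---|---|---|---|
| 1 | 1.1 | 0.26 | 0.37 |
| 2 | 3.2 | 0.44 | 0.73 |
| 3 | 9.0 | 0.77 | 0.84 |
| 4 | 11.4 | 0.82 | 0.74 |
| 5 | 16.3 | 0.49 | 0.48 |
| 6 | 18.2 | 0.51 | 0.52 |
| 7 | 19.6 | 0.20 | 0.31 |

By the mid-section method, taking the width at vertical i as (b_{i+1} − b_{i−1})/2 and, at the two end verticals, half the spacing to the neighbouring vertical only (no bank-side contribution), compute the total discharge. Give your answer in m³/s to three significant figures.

7.52 m³/s

w_1 = (3.2 − 1.1)/2 = 1.05 m; q_1 = 0.37 × 0.26 × 1.05 = 0.1010 m³/s
w_2 = (9.0 − 1.1)/2 = 3.95 m; q_2 = 0.73 × 0.44 × 3.95 = 1.269 m³/s
w_3 = (11.4 − 3.2)/2 = 4.1 m; q_3 = 0.84 × 0.77 × 4.1 = 2.652 m³/s
w_4 = (16.3 − 9.0)/2 = 3.65 m; q_4 = 0.74 × 0.82 × 3.65 = 2.215 m³/s
w_5 = (18.2 − 11.4)/2 = 3.4 m; q_5 = 0.48 × 0.49 × 3.4 = 0.7997 m³/s
w_6 = (19.6 − 16.3)/2 = 1.65 m; q_6 = 0.52 × 0.51 × 1.65 = 0.4376 m³/s
w_7 = (19.6 − 18.2)/2 = 0.7 m; q_7 = 0.31 × 0.20 × 0.7 = 0.04340 m³/s
Q = Σ qᵢ = 7.517 m³/s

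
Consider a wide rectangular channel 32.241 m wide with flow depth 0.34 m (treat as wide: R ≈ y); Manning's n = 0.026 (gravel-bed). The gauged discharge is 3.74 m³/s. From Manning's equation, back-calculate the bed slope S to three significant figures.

A = b·y = 32.241 × 0.34 = 10.96 m²
Wide channel: R ≈ y = 0.34 m
S = (Q·n / (1·A·R^(2/3)))² = (3.74×0.026 / (1×10.96×0.4871))² = 0.0003316

0.000332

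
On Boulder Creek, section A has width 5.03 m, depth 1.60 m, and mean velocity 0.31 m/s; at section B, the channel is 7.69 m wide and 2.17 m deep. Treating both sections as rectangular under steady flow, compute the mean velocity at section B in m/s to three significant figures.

0.150 m/s

Q = A₁V₁ = (5.03×1.60) × 0.31 = 2.495 m³/s
A₂ = 7.69 × 2.17 = 16.69 m²
V₂ = Q/A₂ = 2.495/16.69 = 0.1495 m/s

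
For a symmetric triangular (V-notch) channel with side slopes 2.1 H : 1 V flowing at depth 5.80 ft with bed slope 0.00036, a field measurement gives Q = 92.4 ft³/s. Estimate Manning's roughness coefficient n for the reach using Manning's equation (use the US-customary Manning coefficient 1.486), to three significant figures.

0.0409

A = z·y² = 2.1×5.80² = 70.64 ft²
P = 2y√(1+z²) = 2×5.80×√(1+2.1²) = 26.98 ft
R = A/P = 70.64/26.98 = 2.618 ft
n = (1.486/Q)·A·R^(2/3)·S^(1/2) = (1.486/92.4) × 70.64 × 1.900 × 0.01897 = 0.04095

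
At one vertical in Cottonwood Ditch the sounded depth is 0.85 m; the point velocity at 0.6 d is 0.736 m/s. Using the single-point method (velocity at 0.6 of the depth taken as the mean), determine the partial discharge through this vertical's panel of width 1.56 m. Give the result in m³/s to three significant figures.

0.976 m³/s

v̄ = v₀.₆ = 0.736 m/s
q = v̄ × d × w = 0.7360 × 0.85 × 1.56 = 0.9759 m³/s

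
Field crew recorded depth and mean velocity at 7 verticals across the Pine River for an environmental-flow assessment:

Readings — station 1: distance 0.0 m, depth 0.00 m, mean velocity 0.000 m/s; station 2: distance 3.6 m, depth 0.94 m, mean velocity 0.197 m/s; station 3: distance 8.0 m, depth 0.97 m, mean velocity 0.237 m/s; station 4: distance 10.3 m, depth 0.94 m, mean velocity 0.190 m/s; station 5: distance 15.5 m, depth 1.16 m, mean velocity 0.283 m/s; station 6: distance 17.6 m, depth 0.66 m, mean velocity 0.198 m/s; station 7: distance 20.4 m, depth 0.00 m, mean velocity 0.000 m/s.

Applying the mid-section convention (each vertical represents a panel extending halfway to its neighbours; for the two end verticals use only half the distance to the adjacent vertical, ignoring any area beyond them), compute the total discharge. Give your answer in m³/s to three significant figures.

3.70 m³/s

w_2 = (8.0 − 0.0)/2 = 4 m; q_2 = 0.197 × 0.94 × 4 = 0.7407 m³/s
w_3 = (10.3 − 3.6)/2 = 3.35 m; q_3 = 0.237 × 0.97 × 3.35 = 0.7701 m³/s
w_4 = (15.5 − 8.0)/2 = 3.75 m; q_4 = 0.190 × 0.94 × 3.75 = 0.6698 m³/s
w_5 = (17.6 − 10.3)/2 = 3.65 m; q_5 = 0.283 × 1.16 × 3.65 = 1.198 m³/s
w_6 = (20.4 − 15.5)/2 = 2.45 m; q_6 = 0.198 × 0.66 × 2.45 = 0.3202 m³/s
Stations 1, 7 contribute zero (depth or velocity is 0).
Q = Σ qᵢ = 3.699 m³/s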